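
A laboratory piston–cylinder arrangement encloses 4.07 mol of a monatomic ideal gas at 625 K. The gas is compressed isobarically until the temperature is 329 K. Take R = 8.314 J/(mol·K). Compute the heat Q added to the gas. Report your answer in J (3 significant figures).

Q ≈ -25000 J

Isobaric: W = nRΔT = (4.07)(8.314)(-296) = -10016 J.
ΔU = nCᵥΔT with Cᵥ = 3R/2: ΔU = (4.07)(12.47)(-296) = -15024 J.
Q = ΔU + W = -15024 − 10016 = -25040 J.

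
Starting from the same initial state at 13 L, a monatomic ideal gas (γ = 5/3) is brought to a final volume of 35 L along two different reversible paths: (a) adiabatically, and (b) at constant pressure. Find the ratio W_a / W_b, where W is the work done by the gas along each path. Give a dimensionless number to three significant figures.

W_a / W_b ≈ 0.428

Path (a) adiabatic: W = P₁V₁(1 − (V₁/V₂)^(γ−1))/(γ−1) → W_a/(P₁V₁) = 0.7249.
Path (b) isobaric: W = P₁(V₂ − V₁) → W_b/(P₁V₁) = 1.692.
W_a / W_b = 0.7249 / 1.692 = 0.4284.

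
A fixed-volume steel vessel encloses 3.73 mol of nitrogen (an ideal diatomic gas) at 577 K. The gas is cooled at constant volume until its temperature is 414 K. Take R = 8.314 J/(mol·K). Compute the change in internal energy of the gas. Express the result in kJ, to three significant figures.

Constant volume ⇒ W = 0, so Q = ΔU = nCᵥΔT with Cᵥ = 5R/2 = 20.79 J/(mol·K).
ΔU = (3.73)(20.79)(414 − 577) = -12637 J.

ΔU ≈ -12.6 kJ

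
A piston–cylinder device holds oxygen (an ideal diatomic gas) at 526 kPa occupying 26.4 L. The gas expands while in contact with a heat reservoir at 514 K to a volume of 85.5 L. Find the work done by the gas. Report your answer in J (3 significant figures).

W ≈ 16300 J

Isothermal: W = nRT ln(V₂/V₁) = P₁V₁ ln(V₂/V₁).
P₁V₁ = (526 kPa)(26.4 L) = 13886 J.
W = 13886 × ln(85.5/26.4) = 13886 × 1.175
W_by_gas = 16319 J.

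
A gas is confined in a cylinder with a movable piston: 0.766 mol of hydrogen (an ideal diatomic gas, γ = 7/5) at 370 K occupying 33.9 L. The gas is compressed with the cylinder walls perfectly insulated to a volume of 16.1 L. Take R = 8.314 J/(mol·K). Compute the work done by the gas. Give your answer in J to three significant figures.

Adiabatic: TV^(γ−1) = const with γ = 7/5.
T₂ = T₁ (V₁/V₂)^(γ−1) = 370 × (33.9/16.1)^0.4 = 370 × 1.347 = 498.4 K.
W_by = nCᵥ(T₁ − T₂) = (0.766)(20.79)(370 − 498.4) = -2044 J.

W ≈ -2040 J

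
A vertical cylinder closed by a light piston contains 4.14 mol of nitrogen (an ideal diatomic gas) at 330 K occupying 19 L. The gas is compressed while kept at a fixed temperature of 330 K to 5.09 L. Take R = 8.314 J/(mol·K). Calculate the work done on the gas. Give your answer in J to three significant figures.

Isothermal: W = nRT ln(V₂/V₁).
W = (4.14)(8.314)(330) × ln(5.09/19)
  = 11359 × -1.317
W_by_gas = -14961 J; work on gas = −W_by = 14961 J.

W ≈ 15000 J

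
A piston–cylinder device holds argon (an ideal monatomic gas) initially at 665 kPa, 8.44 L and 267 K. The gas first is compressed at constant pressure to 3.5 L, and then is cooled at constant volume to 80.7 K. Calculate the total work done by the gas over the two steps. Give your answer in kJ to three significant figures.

Step 1 (isobaric): W = PΔV = (665 kPa)(3.5 − 8.44 L) = -3285 J.
Step 2 (isochoric): W = 0 (constant volume).
W_total = -3285 + 0 = -3285 J.

W_total ≈ -3.29 kJ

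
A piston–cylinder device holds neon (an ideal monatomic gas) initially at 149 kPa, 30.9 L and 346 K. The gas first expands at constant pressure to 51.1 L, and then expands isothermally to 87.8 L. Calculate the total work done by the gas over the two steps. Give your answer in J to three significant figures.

Step 1 (isobaric): W = PΔV = (149 kPa)(51.1 − 30.9 L) = 3010 J.
After step 1: P = 149 kPa, V = 51.1 L, T = 572.2 K.
Step 2 (isothermal): W = P₁V₁ ln(V₂/V₁) = (7614) ln(87.8/51.1) = 4121 J.
W_total = 3010 + 4121 = 7131 J.

W_total ≈ 7130 J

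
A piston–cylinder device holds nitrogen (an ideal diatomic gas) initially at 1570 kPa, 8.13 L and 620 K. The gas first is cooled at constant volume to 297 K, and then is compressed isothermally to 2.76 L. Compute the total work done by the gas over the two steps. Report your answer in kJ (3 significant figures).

W_total ≈ -6.61 kJ

Step 1 (isochoric): W = 0 (constant volume).
After step 1: P = 752.1 kPa (V unchanged).
Step 2 (isothermal): W = P₁V₁ ln(V₂/V₁) = (6114) ln(2.76/8.13) = -6606 J.
W_total = 0 − 6606 = -6606 J.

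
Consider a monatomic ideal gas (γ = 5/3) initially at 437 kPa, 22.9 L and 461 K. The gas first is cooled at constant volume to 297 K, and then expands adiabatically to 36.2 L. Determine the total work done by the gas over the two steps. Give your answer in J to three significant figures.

Step 1 (isochoric): W = 0 (constant volume).
After step 1: P = 281.5 kPa (V unchanged).
Step 2 (adiabatic): W = (P₁V₁ − P₂V₂)/(γ−1) = (6447 − 4751)/0.667 = 2544 J.
W_total = 0 + 2544 = 2544 J.

W_total ≈ 2540 J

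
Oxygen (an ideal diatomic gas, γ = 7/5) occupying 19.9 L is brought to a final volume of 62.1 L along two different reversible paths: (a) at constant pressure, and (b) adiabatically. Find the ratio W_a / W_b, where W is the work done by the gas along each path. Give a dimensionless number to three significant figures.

W_a / W_b ≈ 2.32

Path (a) isobaric: W = P₁(V₂ − V₁) → W_a/(P₁V₁) = 2.121.
Path (b) adiabatic: W = P₁V₁(1 − (V₁/V₂)^(γ−1))/(γ−1) → W_b/(P₁V₁) = 0.9142.
W_a / W_b = 2.121 / 0.9142 = 2.32.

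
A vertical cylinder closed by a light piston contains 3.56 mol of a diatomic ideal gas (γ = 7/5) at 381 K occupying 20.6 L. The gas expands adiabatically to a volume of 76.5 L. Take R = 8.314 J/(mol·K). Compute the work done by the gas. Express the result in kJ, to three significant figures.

Adiabatic: TV^(γ−1) = const with γ = 7/5.
T₂ = T₁ (V₁/V₂)^(γ−1) = 381 × (20.6/76.5)^0.4 = 381 × 0.5917 = 225.4 K.
W_by = nCᵥ(T₁ − T₂) = (3.56)(20.79)(381 − 225.4) = 11512 J.

W ≈ 11.5 kJ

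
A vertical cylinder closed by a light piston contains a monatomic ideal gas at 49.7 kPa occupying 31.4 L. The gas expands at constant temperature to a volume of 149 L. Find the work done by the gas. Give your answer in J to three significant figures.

W ≈ 2430 J

Isothermal: W = nRT ln(V₂/V₁) = P₁V₁ ln(V₂/V₁).
P₁V₁ = (49.7 kPa)(31.4 L) = 1561 J.
W = 1561 × ln(149/31.4) = 1561 × 1.557
W_by_gas = 2430 J.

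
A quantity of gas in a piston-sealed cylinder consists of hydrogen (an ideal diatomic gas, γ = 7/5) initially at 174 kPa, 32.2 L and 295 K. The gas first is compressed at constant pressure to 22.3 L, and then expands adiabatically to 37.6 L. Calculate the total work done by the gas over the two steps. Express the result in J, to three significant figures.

W_total ≈ 107 J

Step 1 (isobaric): W = PΔV = (174 kPa)(22.3 − 32.2 L) = -1723 J.
After step 1: P = 174 kPa, V = 22.3 L, T = 204.3 K.
Step 2 (adiabatic): W = (P₁V₁ − P₂V₂)/(γ−1) = (3880 − 3148)/0.4 = 1829 J.
W_total = -1723 + 1829 = 106.7 J.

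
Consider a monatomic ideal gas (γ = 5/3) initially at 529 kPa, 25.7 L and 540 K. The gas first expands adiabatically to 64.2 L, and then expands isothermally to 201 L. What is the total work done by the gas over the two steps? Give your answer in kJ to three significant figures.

W_total ≈ 17.7 kJ

Step 1 (adiabatic): W = (P₁V₁ − P₂V₂)/(γ−1) = (13595 − 7384)/0.667 = 9316 J.
After step 1: P = 115 kPa, V = 64.2 L, T = 293.3 K.
Step 2 (isothermal): W = P₁V₁ ln(V₂/V₁) = (7384) ln(201/64.2) = 8428 J.
W_total = 9316 + 8428 = 17744 J.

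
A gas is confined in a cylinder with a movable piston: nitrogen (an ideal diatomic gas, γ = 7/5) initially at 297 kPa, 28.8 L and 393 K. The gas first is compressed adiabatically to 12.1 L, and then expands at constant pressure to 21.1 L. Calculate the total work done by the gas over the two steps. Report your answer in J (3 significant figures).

Step 1 (adiabatic): W = (P₁V₁ − P₂V₂)/(γ−1) = (8554 − 12100)/0.4 = -8866 J.
After step 1: P = 1000 kPa, V = 12.1 L, T = 555.9 K.
Step 2 (isobaric): W = PΔV = (1000 kPa)(21.1 − 12.1 L) = 9000 J.
W_total = -8866 + 9000 = 133.7 J.

W_total ≈ 134 J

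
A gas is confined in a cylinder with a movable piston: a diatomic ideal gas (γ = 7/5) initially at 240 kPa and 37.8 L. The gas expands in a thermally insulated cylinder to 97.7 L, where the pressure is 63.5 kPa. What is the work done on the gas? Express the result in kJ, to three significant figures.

W ≈ -7.17 kJ

Adiabatic: W = (P₁V₁ − P₂V₂)/(γ − 1) with γ = 7/5.
P₁V₁ = 9072 J, P₂V₂ = 6204 J.
W = (9072 − 6204) / 0.4 = 7170 J.
Work on gas = −W_by = -7170 J.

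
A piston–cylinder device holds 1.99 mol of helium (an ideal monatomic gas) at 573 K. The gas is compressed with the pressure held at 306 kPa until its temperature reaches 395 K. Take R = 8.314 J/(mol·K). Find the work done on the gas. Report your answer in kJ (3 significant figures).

Isobaric: W = P ΔV = nR ΔT.
W = (1.99)(8.314)(395 − 573) = -2945 J.
Work on gas = −W_by = 2945 J.

W ≈ 2.94 kJ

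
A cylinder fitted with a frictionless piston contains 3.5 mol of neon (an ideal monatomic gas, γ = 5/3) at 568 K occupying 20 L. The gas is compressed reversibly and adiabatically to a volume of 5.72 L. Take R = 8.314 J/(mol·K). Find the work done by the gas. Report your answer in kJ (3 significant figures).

Adiabatic: TV^(γ−1) = const with γ = 5/3.
T₂ = T₁ (V₁/V₂)^(γ−1) = 568 × (20/5.72)^0.667 = 568 × 2.304 = 1308 K.
W_by = nCᵥ(T₁ − T₂) = (3.5)(12.47)(568 − 1308) = -32321 J.

W ≈ -32.3 kJ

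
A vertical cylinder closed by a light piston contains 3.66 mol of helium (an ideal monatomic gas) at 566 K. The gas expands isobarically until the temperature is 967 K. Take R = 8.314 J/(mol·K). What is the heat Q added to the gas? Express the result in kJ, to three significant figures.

Q ≈ 30.5 kJ

Isobaric: W = nRΔT = (3.66)(8.314)(401) = 12202 J.
ΔU = nCᵥΔT with Cᵥ = 3R/2: ΔU = (3.66)(12.47)(401) = 18303 J.
Q = ΔU + W = 18303 + 12202 = 30505 J.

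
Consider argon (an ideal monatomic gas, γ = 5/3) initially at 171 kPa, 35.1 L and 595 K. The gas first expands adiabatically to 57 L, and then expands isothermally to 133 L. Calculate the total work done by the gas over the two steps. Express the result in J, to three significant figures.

Step 1 (adiabatic): W = (P₁V₁ − P₂V₂)/(γ−1) = (6002 − 4344)/0.667 = 2487 J.
After step 1: P = 76.22 kPa, V = 57 L, T = 430.7 K.
Step 2 (isothermal): W = P₁V₁ ln(V₂/V₁) = (4344) ln(133/57) = 3681 J.
W_total = 2487 + 3681 = 6168 J.

W_total ≈ 6170 J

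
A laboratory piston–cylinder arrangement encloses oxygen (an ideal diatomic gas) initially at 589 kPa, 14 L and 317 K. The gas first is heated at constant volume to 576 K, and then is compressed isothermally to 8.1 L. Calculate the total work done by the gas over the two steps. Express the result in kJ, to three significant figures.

Step 1 (isochoric): W = 0 (constant volume).
After step 1: P = 1070 kPa (V unchanged).
Step 2 (isothermal): W = P₁V₁ ln(V₂/V₁) = (14983) ln(8.1/14) = -8199 J.
W_total = 0 − 8199 = -8199 J.

W_total ≈ -8.20 kJ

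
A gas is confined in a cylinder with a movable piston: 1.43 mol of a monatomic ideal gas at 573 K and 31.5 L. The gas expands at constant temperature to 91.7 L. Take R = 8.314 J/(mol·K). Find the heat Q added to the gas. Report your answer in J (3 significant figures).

Isothermal ⇒ ΔU = 0, so Q = W = nRT ln(V₂/V₁).
Q = (1.43)(8.314)(573) ln(91.7/31.5) = 6812 × 1.069 = 7279 J.

Q ≈ 7280 J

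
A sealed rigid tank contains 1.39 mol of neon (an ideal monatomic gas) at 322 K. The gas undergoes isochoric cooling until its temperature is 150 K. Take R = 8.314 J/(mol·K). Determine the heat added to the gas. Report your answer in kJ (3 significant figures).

Q ≈ -2.98 kJ

Constant volume ⇒ W = 0, so Q = ΔU = nCᵥΔT with Cᵥ = 3R/2 = 12.47 J/(mol·K).
ΔU = (1.39)(12.47)(150 − 322) = -2982 J.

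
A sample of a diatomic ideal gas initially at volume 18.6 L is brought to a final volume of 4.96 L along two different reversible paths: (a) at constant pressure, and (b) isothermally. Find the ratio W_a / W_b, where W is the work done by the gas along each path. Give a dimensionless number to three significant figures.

Path (a) isobaric: W = P₁(V₂ − V₁) → W_a/(P₁V₁) = -0.7333.
Path (b) isothermal: W = P₁V₁ ln(V₂/V₁) → W_b/(P₁V₁) = -1.322.
W_a / W_b = -0.7333 / -1.322 = 0.5548.

W_a / W_b ≈ 0.555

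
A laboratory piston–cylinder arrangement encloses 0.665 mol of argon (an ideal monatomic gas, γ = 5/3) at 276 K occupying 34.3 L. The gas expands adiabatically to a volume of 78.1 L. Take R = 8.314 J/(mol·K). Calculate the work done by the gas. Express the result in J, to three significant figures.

W ≈ 966 J

Adiabatic: TV^(γ−1) = const with γ = 5/3.
T₂ = T₁ (V₁/V₂)^(γ−1) = 276 × (34.3/78.1)^0.667 = 276 × 0.5778 = 159.5 K.
W_by = nCᵥ(T₁ − T₂) = (0.665)(12.47)(276 − 159.5) = 966.4 J.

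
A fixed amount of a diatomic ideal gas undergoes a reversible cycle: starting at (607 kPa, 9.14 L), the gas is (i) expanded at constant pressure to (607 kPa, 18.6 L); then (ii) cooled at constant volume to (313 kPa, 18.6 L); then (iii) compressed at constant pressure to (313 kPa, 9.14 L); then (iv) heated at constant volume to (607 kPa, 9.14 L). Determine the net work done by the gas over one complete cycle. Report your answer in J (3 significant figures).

W_net ≈ 2780 J

Constant-volume legs do no work.
W(i) = (607)(18.6 − 9.14) = 5742 J; W(iii) = (313)(9.14 − 18.6) = -2961 J.
W_net = 5742 − 2961 = 2781 J (the clockwise enclosed area).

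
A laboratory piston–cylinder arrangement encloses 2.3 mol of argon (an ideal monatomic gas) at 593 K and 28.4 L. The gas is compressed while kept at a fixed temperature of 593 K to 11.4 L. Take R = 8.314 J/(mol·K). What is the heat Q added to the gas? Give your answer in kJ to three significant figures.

Isothermal ⇒ ΔU = 0, so Q = W = nRT ln(V₂/V₁).
Q = (2.3)(8.314)(593) ln(11.4/28.4) = 11339 × -0.9128 = -10350 J.

Q ≈ -10.4 kJ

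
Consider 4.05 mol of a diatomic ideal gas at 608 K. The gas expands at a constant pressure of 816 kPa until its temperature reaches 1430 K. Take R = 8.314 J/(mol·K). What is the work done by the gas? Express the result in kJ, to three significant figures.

W ≈ 27.7 kJ

Isobaric: W = P ΔV = nR ΔT.
W = (4.05)(8.314)(1430 − 608) = 27678 J.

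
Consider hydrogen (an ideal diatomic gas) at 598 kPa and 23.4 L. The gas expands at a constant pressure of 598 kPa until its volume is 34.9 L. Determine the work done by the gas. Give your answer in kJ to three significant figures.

W ≈ 6.88 kJ

Isobaric: W = P ΔV.
W = (598 kPa)(34.9 − 23.4 L) = (598)(11.5) = 6877 J.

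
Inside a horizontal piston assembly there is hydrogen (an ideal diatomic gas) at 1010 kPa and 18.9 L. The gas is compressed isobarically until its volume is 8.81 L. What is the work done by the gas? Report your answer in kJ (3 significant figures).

W ≈ -10.2 kJ

Isobaric: W = P ΔV.
W = (1010 kPa)(8.81 − 18.9 L) = (1010)(-10.09) = -10191 J.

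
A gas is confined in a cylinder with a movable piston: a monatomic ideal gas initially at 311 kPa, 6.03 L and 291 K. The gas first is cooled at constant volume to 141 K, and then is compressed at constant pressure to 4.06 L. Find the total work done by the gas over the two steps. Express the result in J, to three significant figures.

Step 1 (isochoric): W = 0 (constant volume).
After step 1: P = 150.7 kPa (V unchanged).
Step 2 (isobaric): W = PΔV = (150.7 kPa)(4.06 − 6.03 L) = -296.9 J.
W_total = 0 − 296.9 = -296.9 J.

W_total ≈ -297 J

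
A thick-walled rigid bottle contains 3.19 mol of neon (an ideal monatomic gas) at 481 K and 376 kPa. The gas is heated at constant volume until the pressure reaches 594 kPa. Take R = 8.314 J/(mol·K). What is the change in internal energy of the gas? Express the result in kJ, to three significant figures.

ΔU ≈ 11.1 kJ

Constant volume ⇒ W = 0, so Q = ΔU = nCᵥΔT with Cᵥ = 3R/2 = 12.47 J/(mol·K).
At constant V, T₂/T₁ = P₂/P₁ ⇒ ΔT = T₁(P₂/P₁ − 1) = 481·(594/376 − 1) = 278.9 K.
ΔU = (3.19)(12.47)(278.9) = 11094 J.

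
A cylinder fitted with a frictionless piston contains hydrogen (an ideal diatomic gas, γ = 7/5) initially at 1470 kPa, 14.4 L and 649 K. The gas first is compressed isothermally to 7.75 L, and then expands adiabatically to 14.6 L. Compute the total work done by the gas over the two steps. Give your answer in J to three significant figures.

Step 1 (isothermal): W = P₁V₁ ln(V₂/V₁) = (21168) ln(7.75/14.4) = -13114 J.
After step 1: P = 2731 kPa, V = 7.75 L, T = 649 K.
Step 2 (adiabatic): W = (P₁V₁ − P₂V₂)/(γ−1) = (21168 − 16431)/0.4 = 11843 J.
W_total = -13114 + 11843 = -1271 J.

W_total ≈ -1270 J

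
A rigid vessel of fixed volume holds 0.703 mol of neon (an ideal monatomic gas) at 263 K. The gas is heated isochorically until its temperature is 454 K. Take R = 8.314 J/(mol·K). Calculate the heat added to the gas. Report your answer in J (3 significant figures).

Q ≈ 1670 J

Constant volume ⇒ W = 0, so Q = ΔU = nCᵥΔT with Cᵥ = 3R/2 = 12.47 J/(mol·K).
ΔU = (0.703)(12.47)(454 − 263) = 1675 J.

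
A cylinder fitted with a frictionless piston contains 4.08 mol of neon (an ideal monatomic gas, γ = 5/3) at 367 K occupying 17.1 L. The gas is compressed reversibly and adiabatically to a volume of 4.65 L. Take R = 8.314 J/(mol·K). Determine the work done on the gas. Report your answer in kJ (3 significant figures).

W ≈ 25.8 kJ

Adiabatic: TV^(γ−1) = const with γ = 5/3.
T₂ = T₁ (V₁/V₂)^(γ−1) = 367 × (17.1/4.65)^0.667 = 367 × 2.382 = 874.4 K.
W_by = nCᵥ(T₁ − T₂) = (4.08)(12.47)(367 − 874.4) = -25816 J.
Work on gas = −W_by = 25816 J.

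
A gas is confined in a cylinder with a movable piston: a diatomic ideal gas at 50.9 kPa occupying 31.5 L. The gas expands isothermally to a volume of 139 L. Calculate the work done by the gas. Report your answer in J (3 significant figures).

W ≈ 2380 J

Isothermal: W = nRT ln(V₂/V₁) = P₁V₁ ln(V₂/V₁).
P₁V₁ = (50.9 kPa)(31.5 L) = 1603 J.
W = 1603 × ln(139/31.5) = 1603 × 1.484
W_by_gas = 2380 J.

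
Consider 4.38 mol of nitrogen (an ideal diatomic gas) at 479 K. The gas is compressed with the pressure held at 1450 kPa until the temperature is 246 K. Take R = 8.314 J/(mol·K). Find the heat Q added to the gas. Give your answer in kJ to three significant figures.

Isobaric: W = nRΔT = (4.38)(8.314)(-233) = -8485 J.
ΔU = nCᵥΔT with Cᵥ = 5R/2: ΔU = (4.38)(20.79)(-233) = -21212 J.
Q = ΔU + W = -21212 − 8485 = -29697 J.

Q ≈ -29.7 kJ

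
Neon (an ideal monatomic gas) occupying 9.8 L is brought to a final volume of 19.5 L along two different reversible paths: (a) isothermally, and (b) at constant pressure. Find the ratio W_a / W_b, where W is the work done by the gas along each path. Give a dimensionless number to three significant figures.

W_a / W_b ≈ 0.695

Path (a) isothermal: W = P₁V₁ ln(V₂/V₁) → W_a/(P₁V₁) = 0.688.
Path (b) isobaric: W = P₁(V₂ − V₁) → W_b/(P₁V₁) = 0.9898.
W_a / W_b = 0.688 / 0.9898 = 0.6951.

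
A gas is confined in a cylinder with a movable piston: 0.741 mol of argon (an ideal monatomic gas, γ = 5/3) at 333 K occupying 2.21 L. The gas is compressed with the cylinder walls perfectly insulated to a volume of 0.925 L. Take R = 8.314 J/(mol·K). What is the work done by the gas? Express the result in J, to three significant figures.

Adiabatic: TV^(γ−1) = const with γ = 5/3.
T₂ = T₁ (V₁/V₂)^(γ−1) = 333 × (2.21/0.925)^0.667 = 333 × 1.787 = 595.1 K.
W_by = nCᵥ(T₁ − T₂) = (0.741)(12.47)(333 − 595.1) = -2422 J.

W ≈ -2420 J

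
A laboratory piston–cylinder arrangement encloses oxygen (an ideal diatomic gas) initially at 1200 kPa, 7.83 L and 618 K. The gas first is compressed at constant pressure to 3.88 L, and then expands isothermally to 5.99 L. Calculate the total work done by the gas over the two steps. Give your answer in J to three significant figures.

W_total ≈ -2720 J

Step 1 (isobaric): W = PΔV = (1200 kPa)(3.88 − 7.83 L) = -4740 J.
After step 1: P = 1200 kPa, V = 3.88 L, T = 306.2 K.
Step 2 (isothermal): W = P₁V₁ ln(V₂/V₁) = (4656) ln(5.99/3.88) = 2022 J.
W_total = -4740 + 2022 = -2718 J.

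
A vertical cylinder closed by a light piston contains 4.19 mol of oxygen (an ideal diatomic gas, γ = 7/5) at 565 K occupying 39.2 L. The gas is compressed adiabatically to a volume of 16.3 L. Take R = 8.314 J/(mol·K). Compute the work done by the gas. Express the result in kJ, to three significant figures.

W ≈ -20.7 kJ

Adiabatic: TV^(γ−1) = const with γ = 7/5.
T₂ = T₁ (V₁/V₂)^(γ−1) = 565 × (39.2/16.3)^0.4 = 565 × 1.42 = 802.6 K.
W_by = nCᵥ(T₁ − T₂) = (4.19)(20.79)(565 − 802.6) = -20691 J.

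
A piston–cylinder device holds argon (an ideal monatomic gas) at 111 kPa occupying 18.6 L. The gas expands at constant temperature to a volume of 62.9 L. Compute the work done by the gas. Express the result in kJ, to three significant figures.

Isothermal: W = nRT ln(V₂/V₁) = P₁V₁ ln(V₂/V₁).
P₁V₁ = (111 kPa)(18.6 L) = 2065 J.
W = 2065 × ln(62.9/18.6) = 2065 × 1.218
W_by_gas = 2515 J.

W ≈ 2.52 kJ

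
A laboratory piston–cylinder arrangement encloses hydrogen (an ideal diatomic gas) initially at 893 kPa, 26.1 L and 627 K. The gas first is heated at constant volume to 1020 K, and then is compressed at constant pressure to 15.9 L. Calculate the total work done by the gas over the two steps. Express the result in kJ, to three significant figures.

Step 1 (isochoric): W = 0 (constant volume).
After step 1: P = 1453 kPa (V unchanged).
Step 2 (isobaric): W = PΔV = (1453 kPa)(15.9 − 26.1 L) = -14818 J.
W_total = 0 − 14818 = -14818 J.

W_total ≈ -14.8 kJ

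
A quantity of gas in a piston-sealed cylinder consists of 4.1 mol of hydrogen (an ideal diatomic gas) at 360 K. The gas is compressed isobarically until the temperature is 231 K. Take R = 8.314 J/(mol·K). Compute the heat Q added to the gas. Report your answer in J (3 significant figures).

Q ≈ -15400 J

Isobaric: W = nRΔT = (4.1)(8.314)(-129) = -4397 J.
ΔU = nCᵥΔT with Cᵥ = 5R/2: ΔU = (4.1)(20.79)(-129) = -10993 J.
Q = ΔU + W = -10993 − 4397 = -15390 J.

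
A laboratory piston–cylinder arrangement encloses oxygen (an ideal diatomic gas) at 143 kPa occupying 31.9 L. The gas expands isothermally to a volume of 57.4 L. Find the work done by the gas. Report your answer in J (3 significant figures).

Isothermal: W = nRT ln(V₂/V₁) = P₁V₁ ln(V₂/V₁).
P₁V₁ = (143 kPa)(31.9 L) = 4562 J.
W = 4562 × ln(57.4/31.9) = 4562 × 0.5874
W_by_gas = 2680 J.

W ≈ 2680 J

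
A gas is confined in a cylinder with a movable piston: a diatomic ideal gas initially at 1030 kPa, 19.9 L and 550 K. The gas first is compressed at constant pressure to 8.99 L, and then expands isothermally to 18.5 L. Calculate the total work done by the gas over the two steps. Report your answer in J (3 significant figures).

W_total ≈ -4550 J

Step 1 (isobaric): W = PΔV = (1030 kPa)(8.99 − 19.9 L) = -11237 J.
After step 1: P = 1030 kPa, V = 8.99 L, T = 248.5 K.
Step 2 (isothermal): W = P₁V₁ ln(V₂/V₁) = (9260) ln(18.5/8.99) = 6682 J.
W_total = -11237 + 6682 = -4555 J.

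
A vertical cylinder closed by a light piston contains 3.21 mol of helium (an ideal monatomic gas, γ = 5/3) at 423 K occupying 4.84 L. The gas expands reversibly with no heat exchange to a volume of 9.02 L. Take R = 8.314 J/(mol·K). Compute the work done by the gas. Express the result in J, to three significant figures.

W ≈ 5750 J

Adiabatic: TV^(γ−1) = const with γ = 5/3.
T₂ = T₁ (V₁/V₂)^(γ−1) = 423 × (4.84/9.02)^0.667 = 423 × 0.6603 = 279.3 K.
W_by = nCᵥ(T₁ − T₂) = (3.21)(12.47)(423 − 279.3) = 5752 J.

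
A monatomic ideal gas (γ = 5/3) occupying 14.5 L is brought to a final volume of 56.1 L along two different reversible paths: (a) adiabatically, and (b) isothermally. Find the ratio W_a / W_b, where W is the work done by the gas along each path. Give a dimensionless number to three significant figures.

W_a / W_b ≈ 0.659

Path (a) adiabatic: W = P₁V₁(1 − (V₁/V₂)^(γ−1))/(γ−1) → W_a/(P₁V₁) = 0.8914.
Path (b) isothermal: W = P₁V₁ ln(V₂/V₁) → W_b/(P₁V₁) = 1.353.
W_a / W_b = 0.8914 / 1.353 = 0.6588.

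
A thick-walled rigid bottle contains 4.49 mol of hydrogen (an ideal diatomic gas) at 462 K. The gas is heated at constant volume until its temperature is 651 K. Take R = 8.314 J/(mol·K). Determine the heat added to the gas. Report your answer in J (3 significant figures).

Constant volume ⇒ W = 0, so Q = ΔU = nCᵥΔT with Cᵥ = 5R/2 = 20.79 J/(mol·K).
ΔU = (4.49)(20.79)(651 − 462) = 17638 J.

Q ≈ 17600 J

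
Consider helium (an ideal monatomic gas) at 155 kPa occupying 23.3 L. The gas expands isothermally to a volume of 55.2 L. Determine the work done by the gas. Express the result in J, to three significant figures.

Isothermal: W = nRT ln(V₂/V₁) = P₁V₁ ln(V₂/V₁).
P₁V₁ = (155 kPa)(23.3 L) = 3612 J.
W = 3612 × ln(55.2/23.3) = 3612 × 0.8625
W_by_gas = 3115 J.

W ≈ 3110 J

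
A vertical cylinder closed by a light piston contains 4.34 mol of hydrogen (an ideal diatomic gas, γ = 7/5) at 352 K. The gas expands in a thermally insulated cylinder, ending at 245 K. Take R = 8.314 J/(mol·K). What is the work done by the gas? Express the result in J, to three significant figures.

W ≈ 9650 J

Adiabatic ⇒ Q = 0, so W_by = −ΔU = nCᵥ(T₁ − T₂).
Cᵥ = 5R/2 = 20.79 J/(mol·K).
W = (4.34)(20.79)(352 − 245) = 9652 J.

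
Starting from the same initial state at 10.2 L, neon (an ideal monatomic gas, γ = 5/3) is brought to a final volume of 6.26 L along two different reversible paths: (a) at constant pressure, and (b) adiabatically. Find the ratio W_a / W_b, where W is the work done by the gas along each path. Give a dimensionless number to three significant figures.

Path (a) isobaric: W = P₁(V₂ − V₁) → W_a/(P₁V₁) = -0.3863.
Path (b) adiabatic: W = P₁V₁(1 − (V₁/V₂)^(γ−1))/(γ−1) → W_b/(P₁V₁) = -0.577.
W_a / W_b = -0.3863 / -0.577 = 0.6694.

W_a / W_b ≈ 0.669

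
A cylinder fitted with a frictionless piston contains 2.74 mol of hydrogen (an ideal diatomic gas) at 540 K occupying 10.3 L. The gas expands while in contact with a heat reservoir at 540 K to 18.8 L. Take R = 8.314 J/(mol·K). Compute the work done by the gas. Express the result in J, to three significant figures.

W ≈ 7400 J

Isothermal: W = nRT ln(V₂/V₁).
W = (2.74)(8.314)(540) × ln(18.8/10.3)
  = 12301 × 0.6017
W_by_gas = 7402 J.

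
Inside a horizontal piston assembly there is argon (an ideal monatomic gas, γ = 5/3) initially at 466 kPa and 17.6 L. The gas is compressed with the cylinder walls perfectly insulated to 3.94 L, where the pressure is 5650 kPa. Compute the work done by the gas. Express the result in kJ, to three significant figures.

W ≈ -21.1 kJ

Adiabatic: W = (P₁V₁ − P₂V₂)/(γ − 1) with γ = 5/3.
P₁V₁ = 8202 J, P₂V₂ = 22261 J.
W = (8202 − 22261) / 0.6667 = -21089 J.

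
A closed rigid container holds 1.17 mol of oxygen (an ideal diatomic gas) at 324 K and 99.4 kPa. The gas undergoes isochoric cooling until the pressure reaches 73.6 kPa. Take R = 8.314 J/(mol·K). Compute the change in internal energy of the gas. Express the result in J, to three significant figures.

ΔU ≈ -2050 J

Constant volume ⇒ W = 0, so Q = ΔU = nCᵥΔT with Cᵥ = 5R/2 = 20.79 J/(mol·K).
At constant V, T₂/T₁ = P₂/P₁ ⇒ ΔT = T₁(P₂/P₁ − 1) = 324·(73.6/99.4 − 1) = -84.1 K.
ΔU = (1.17)(20.79)(-84.1) = -2045 J.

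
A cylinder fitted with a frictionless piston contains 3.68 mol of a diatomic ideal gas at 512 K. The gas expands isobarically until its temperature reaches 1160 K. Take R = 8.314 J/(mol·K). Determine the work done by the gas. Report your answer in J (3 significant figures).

Isobaric: W = P ΔV = nR ΔT.
W = (3.68)(8.314)(1160 − 512) = 19826 J.

W ≈ 19800 J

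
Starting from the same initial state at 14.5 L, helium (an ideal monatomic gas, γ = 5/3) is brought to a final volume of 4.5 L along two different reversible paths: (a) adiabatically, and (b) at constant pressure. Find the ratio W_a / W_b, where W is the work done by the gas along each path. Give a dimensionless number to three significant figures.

Path (a) adiabatic: W = P₁V₁(1 − (V₁/V₂)^(γ−1))/(γ−1) → W_a/(P₁V₁) = -1.772.
Path (b) isobaric: W = P₁(V₂ − V₁) → W_b/(P₁V₁) = -0.6897.
W_a / W_b = -1.772 / -0.6897 = 2.57.

W_a / W_b ≈ 2.57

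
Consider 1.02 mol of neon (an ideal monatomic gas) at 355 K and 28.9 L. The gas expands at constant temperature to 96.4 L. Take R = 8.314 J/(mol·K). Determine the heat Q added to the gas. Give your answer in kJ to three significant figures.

Q ≈ 3.63 kJ

Isothermal ⇒ ΔU = 0, so Q = W = nRT ln(V₂/V₁).
Q = (1.02)(8.314)(355) ln(96.4/28.9) = 3010 × 1.205 = 3627 J.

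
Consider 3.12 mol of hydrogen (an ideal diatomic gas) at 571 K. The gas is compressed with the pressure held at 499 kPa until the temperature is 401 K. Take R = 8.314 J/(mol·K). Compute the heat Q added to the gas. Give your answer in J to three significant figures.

Isobaric: W = nRΔT = (3.12)(8.314)(-170) = -4410 J.
ΔU = nCᵥΔT with Cᵥ = 5R/2: ΔU = (3.12)(20.79)(-170) = -11024 J.
Q = ΔU + W = -11024 − 4410 = -15434 J.

Q ≈ -15400 J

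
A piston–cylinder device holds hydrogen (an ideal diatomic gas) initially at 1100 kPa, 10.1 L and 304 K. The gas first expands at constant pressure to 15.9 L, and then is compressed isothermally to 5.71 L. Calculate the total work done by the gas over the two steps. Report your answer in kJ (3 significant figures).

W_total ≈ -11.5 kJ

Step 1 (isobaric): W = PΔV = (1100 kPa)(15.9 − 10.1 L) = 6380 J.
After step 1: P = 1100 kPa, V = 15.9 L, T = 478.6 K.
Step 2 (isothermal): W = P₁V₁ ln(V₂/V₁) = (17490) ln(5.71/15.9) = -17912 J.
W_total = 6380 − 17912 = -11532 J.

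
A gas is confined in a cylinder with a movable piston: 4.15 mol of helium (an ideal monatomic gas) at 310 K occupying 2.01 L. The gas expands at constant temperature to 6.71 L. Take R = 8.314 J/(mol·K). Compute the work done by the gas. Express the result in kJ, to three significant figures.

Isothermal: W = nRT ln(V₂/V₁).
W = (4.15)(8.314)(310) × ln(6.71/2.01)
  = 10696 × 1.205
W_by_gas = 12894 J.

W ≈ 12.9 kJ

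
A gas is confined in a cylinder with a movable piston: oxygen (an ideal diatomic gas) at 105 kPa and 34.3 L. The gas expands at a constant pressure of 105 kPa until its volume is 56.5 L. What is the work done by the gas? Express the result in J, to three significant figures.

Isobaric: W = P ΔV.
W = (105 kPa)(56.5 − 34.3 L) = (105)(22.2) = 2331 J.

W ≈ 2330 J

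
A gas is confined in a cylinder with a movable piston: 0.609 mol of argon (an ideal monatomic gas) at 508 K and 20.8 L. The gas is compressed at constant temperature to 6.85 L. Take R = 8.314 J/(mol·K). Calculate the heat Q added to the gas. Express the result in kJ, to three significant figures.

Q ≈ -2.86 kJ

Isothermal ⇒ ΔU = 0, so Q = W = nRT ln(V₂/V₁).
Q = (0.609)(8.314)(508) ln(6.85/20.8) = 2572 × -1.111 = -2857 J.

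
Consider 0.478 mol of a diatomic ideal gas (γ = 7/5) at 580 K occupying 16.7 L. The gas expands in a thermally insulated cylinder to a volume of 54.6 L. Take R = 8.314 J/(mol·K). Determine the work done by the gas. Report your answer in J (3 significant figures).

W ≈ 2170 J

Adiabatic: TV^(γ−1) = const with γ = 7/5.
T₂ = T₁ (V₁/V₂)^(γ−1) = 580 × (16.7/54.6)^0.4 = 580 × 0.6226 = 361.1 K.
W_by = nCᵥ(T₁ − T₂) = (0.478)(20.79)(580 − 361.1) = 2175 J.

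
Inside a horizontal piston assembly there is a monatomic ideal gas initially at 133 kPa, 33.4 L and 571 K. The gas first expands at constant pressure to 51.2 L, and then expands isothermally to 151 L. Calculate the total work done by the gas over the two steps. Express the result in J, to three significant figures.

Step 1 (isobaric): W = PΔV = (133 kPa)(51.2 − 33.4 L) = 2367 J.
After step 1: P = 133 kPa, V = 51.2 L, T = 875.3 K.
Step 2 (isothermal): W = P₁V₁ ln(V₂/V₁) = (6810) ln(151/51.2) = 7365 J.
W_total = 2367 + 7365 = 9732 J.

W_total ≈ 9730 J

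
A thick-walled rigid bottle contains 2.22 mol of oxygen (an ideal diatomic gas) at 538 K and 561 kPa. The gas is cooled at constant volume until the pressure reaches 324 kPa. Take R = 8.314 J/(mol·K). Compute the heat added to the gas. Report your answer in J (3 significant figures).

Q ≈ -10500 J

Constant volume ⇒ W = 0, so Q = ΔU = nCᵥΔT with Cᵥ = 5R/2 = 20.79 J/(mol·K).
At constant V, T₂/T₁ = P₂/P₁ ⇒ ΔT = T₁(P₂/P₁ − 1) = 538·(324/561 − 1) = -227.3 K.
ΔU = (2.22)(20.79)(-227.3) = -10487 J.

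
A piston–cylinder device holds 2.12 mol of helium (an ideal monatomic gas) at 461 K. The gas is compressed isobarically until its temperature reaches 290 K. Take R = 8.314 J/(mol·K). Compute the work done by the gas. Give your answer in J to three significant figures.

W ≈ -3010 J

Isobaric: W = P ΔV = nR ΔT.
W = (2.12)(8.314)(290 − 461) = -3014 J.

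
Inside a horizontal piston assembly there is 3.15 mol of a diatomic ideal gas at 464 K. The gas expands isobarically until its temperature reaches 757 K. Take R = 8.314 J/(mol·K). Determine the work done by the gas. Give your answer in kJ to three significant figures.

W ≈ 7.67 kJ

Isobaric: W = P ΔV = nR ΔT.
W = (3.15)(8.314)(757 − 464) = 7673 J.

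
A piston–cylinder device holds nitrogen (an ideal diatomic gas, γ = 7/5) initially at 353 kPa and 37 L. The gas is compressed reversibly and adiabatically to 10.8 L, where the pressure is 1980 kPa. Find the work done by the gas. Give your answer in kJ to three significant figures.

W ≈ -20.8 kJ

Adiabatic: W = (P₁V₁ − P₂V₂)/(γ − 1) with γ = 7/5.
P₁V₁ = 13061 J, P₂V₂ = 21384 J.
W = (13061 − 21384) / 0.4 = -20808 J.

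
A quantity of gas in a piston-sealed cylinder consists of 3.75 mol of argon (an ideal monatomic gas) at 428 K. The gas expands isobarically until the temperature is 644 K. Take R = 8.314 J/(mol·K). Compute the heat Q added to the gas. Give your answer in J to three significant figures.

Q ≈ 16800 J

Isobaric: W = nRΔT = (3.75)(8.314)(216) = 6734 J.
ΔU = nCᵥΔT with Cᵥ = 3R/2: ΔU = (3.75)(12.47)(216) = 10102 J.
Q = ΔU + W = 10102 + 6734 = 16836 J.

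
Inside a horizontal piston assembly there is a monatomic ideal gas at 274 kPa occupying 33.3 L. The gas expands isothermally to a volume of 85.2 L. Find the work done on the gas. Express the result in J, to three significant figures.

W ≈ -8570 J

Isothermal: W = nRT ln(V₂/V₁) = P₁V₁ ln(V₂/V₁).
P₁V₁ = (274 kPa)(33.3 L) = 9124 J.
W = 9124 × ln(85.2/33.3) = 9124 × 0.9394
W_by_gas = 8572 J; work on gas = −W_by = -8572 J.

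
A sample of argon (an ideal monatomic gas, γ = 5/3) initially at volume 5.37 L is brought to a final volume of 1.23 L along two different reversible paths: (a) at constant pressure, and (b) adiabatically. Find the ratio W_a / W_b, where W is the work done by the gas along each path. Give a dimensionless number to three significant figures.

W_a / W_b ≈ 0.308

Path (a) isobaric: W = P₁(V₂ − V₁) → W_a/(P₁V₁) = -0.7709.
Path (b) adiabatic: W = P₁V₁(1 − (V₁/V₂)^(γ−1))/(γ−1) → W_b/(P₁V₁) = -2.507.
W_a / W_b = -0.7709 / -2.507 = 0.3075.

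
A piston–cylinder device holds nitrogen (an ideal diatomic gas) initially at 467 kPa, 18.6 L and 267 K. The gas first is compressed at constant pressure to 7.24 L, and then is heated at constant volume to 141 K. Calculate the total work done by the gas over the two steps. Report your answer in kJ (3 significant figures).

Step 1 (isobaric): W = PΔV = (467 kPa)(7.24 − 18.6 L) = -5305 J.
Step 2 (isochoric): W = 0 (constant volume).
W_total = -5305 + 0 = -5305 J.

W_total ≈ -5.31 kJ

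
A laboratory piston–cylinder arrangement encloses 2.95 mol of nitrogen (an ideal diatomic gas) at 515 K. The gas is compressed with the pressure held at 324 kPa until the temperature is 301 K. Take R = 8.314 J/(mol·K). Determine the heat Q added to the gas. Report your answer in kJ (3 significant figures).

Q ≈ -18.4 kJ

Isobaric: W = nRΔT = (2.95)(8.314)(-214) = -5249 J.
ΔU = nCᵥΔT with Cᵥ = 5R/2: ΔU = (2.95)(20.79)(-214) = -13122 J.
Q = ΔU + W = -13122 − 5249 = -18370 J.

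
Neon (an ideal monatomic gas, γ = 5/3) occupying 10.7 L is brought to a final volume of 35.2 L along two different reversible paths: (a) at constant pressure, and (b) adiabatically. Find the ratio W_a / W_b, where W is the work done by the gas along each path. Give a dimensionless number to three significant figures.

W_a / W_b ≈ 2.79

Path (a) isobaric: W = P₁(V₂ − V₁) → W_a/(P₁V₁) = 2.29.
Path (b) adiabatic: W = P₁V₁(1 − (V₁/V₂)^(γ−1))/(γ−1) → W_b/(P₁V₁) = 0.8219.
W_a / W_b = 2.29 / 0.8219 = 2.786.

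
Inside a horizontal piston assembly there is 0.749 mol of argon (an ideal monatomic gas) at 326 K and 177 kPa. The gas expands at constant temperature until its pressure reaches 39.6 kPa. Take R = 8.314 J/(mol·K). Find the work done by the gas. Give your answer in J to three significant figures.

Isothermal process: W = nRT ln(V₂/V₁) = nRT ln(P₁/P₂).
W = (0.749)(8.314)(326) × ln(177/39.6)
  = 2030 × ln(4.47) = 2030 × 1.497
W_by_gas = 3040 J.

W ≈ 3040 J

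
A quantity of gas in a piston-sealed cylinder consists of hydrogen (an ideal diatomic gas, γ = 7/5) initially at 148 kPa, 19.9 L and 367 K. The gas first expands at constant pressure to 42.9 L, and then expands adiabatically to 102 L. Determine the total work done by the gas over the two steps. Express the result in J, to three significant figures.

W_total ≈ 8050 J

Step 1 (isobaric): W = PΔV = (148 kPa)(42.9 − 19.9 L) = 3404 J.
After step 1: P = 148 kPa, V = 42.9 L, T = 791.2 K.
Step 2 (adiabatic): W = (P₁V₁ − P₂V₂)/(γ−1) = (6349 − 4490)/0.4 = 4648 J.
W_total = 3404 + 4648 = 8052 J.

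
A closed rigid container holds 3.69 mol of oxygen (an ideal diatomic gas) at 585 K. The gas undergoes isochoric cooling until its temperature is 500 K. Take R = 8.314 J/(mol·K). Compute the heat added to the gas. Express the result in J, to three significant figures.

Constant volume ⇒ W = 0, so Q = ΔU = nCᵥΔT with Cᵥ = 5R/2 = 20.79 J/(mol·K).
ΔU = (3.69)(20.79)(500 − 585) = -6519 J.

Q ≈ -6520 J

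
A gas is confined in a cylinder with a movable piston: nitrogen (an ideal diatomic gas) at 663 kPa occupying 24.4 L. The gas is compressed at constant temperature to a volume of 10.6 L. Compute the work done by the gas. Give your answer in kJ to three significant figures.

Isothermal: W = nRT ln(V₂/V₁) = P₁V₁ ln(V₂/V₁).
P₁V₁ = (663 kPa)(24.4 L) = 16177 J.
W = 16177 × ln(10.6/24.4) = 16177 × -0.8337
W_by_gas = -13487 J.

W ≈ -13.5 kJ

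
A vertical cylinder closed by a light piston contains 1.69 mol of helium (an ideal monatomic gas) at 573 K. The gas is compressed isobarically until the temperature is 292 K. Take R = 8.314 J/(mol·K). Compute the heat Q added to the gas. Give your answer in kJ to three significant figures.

Isobaric: W = nRΔT = (1.69)(8.314)(-281) = -3948 J.
ΔU = nCᵥΔT with Cᵥ = 3R/2: ΔU = (1.69)(12.47)(-281) = -5922 J.
Q = ΔU + W = -5922 − 3948 = -9871 J.

Q ≈ -9.87 kJ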